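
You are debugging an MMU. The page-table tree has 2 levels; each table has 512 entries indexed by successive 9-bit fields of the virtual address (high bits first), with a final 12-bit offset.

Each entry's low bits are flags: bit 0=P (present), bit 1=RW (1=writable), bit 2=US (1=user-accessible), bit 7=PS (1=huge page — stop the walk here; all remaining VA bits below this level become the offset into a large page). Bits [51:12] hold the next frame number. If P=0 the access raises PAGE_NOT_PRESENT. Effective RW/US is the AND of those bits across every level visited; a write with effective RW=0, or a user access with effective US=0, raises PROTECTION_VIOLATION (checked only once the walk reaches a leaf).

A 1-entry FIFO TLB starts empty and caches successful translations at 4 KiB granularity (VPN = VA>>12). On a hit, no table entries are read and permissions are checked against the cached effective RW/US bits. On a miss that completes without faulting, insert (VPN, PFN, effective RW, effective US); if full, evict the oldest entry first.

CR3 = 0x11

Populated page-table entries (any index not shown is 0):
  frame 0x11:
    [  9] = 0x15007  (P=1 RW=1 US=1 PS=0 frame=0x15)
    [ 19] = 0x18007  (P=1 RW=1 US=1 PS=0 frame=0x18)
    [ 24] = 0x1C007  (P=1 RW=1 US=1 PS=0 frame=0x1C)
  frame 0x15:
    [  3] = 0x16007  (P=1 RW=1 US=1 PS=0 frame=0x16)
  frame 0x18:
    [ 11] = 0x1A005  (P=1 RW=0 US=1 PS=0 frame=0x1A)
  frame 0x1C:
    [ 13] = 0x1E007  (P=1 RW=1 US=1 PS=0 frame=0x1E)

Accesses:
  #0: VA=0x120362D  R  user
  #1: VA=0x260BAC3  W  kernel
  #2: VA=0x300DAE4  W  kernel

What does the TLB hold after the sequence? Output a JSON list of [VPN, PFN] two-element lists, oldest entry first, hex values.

Per-access translation:
#0 VA=0x120362D (r,user):
  L0: frame=0x11 idx=9 entry=0x15007 [P=1 RW=1 US=1 PS=0]
  L1: frame=0x15 idx=3 entry=0x16007 [P=1 RW=1 US=1 PS=0]
  ⇒ phys 0x1662D  [2 reads]
#1 VA=0x260BAC3 (w,kernel):
  L0: frame=0x11 idx=19 entry=0x18007 [P=1 RW=1 US=1 PS=0]
  L1: frame=0x18 idx=11 entry=0x1A005 [P=1 RW=0 US=1 PS=0]
  ✗ PROTECTION_VIOLATION  [2 reads]
#2 VA=0x300DAE4 (w,kernel):
  L0: frame=0x11 idx=24 entry=0x1C007 [P=1 RW=1 US=1 PS=0]
  L1: frame=0x1C idx=13 entry=0x1E007 [P=1 RW=1 US=1 PS=0]
  ⇒ phys 0x1EAE4  [2 reads]

TLB: [["0x300D", "0x1E"]]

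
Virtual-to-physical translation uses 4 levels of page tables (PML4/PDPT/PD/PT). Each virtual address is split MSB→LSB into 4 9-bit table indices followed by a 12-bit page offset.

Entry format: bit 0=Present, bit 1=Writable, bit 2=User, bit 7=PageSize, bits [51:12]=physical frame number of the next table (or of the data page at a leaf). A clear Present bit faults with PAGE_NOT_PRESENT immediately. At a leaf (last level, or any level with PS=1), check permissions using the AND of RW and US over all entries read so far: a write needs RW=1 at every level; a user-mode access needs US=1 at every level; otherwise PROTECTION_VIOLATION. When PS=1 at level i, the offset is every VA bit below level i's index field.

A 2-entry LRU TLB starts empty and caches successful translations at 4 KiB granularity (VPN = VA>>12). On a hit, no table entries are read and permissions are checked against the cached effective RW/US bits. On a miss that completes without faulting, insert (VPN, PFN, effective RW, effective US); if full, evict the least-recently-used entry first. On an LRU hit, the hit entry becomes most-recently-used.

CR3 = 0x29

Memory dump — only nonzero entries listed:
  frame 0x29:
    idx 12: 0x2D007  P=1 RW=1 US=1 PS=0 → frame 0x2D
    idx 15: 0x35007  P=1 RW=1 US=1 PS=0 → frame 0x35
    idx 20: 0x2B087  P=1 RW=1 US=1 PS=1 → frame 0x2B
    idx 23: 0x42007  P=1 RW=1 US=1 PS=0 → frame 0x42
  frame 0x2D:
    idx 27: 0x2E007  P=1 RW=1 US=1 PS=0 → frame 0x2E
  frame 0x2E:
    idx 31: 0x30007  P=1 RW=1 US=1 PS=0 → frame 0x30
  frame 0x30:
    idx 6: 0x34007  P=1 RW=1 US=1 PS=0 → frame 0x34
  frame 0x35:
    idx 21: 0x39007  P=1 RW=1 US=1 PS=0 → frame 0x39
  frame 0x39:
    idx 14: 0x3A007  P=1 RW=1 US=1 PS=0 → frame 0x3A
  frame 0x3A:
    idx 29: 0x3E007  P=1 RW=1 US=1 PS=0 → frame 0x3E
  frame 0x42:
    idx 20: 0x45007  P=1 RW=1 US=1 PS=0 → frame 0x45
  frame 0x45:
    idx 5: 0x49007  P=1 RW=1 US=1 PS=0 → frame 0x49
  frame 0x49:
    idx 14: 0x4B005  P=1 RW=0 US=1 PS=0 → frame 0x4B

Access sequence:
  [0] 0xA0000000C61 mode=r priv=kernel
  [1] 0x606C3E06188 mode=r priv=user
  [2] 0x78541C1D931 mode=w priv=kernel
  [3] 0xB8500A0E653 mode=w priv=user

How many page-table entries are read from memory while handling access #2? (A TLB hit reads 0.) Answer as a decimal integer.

Per-access translation:
#0 VA=0xA0000000C61 (r,kernel):
  L0 @0x29[20] → 0x2B087  P=1,RW=1,US=1,PS=1
  ⇒ phys 0x2BC61 (huge @L0)  [1 reads]
#1 VA=0x606C3E06188 (r,user):
  L0 @0x29[12] → 0x2D007  P=1,RW=1,US=1,PS=0
  L1 @0x2D[27] → 0x2E007  P=1,RW=1,US=1,PS=0
  L2 @0x2E[31] → 0x30007  P=1,RW=1,US=1,PS=0
  L3 @0x30[6] → 0x34007  P=1,RW=1,US=1,PS=0
  ⇒ phys 0x34188  [4 reads]
#2 VA=0x78541C1D931 (w,kernel):
  L0 @0x29[15] → 0x35007  P=1,RW=1,US=1,PS=0
  L1 @0x35[21] → 0x39007  P=1,RW=1,US=1,PS=0
  L2 @0x39[14] → 0x3A007  P=1,RW=1,US=1,PS=0
  L3 @0x3A[29] → 0x3E007  P=1,RW=1,US=1,PS=0
  ⇒ phys 0x3E931  [4 reads]
#3 VA=0xB8500A0E653 (w,user):
  L0 @0x29[23] → 0x42007  P=1,RW=1,US=1,PS=0
  L1 @0x42[20] → 0x45007  P=1,RW=1,US=1,PS=0
  L2 @0x45[5] → 0x49007  P=1,RW=1,US=1,PS=0
  L3 @0x49[14] → 0x4B005  P=1,RW=0,US=1,PS=0
  → PROTECTION_VIOLATION  (4 entries read)

Entries read for #2: 4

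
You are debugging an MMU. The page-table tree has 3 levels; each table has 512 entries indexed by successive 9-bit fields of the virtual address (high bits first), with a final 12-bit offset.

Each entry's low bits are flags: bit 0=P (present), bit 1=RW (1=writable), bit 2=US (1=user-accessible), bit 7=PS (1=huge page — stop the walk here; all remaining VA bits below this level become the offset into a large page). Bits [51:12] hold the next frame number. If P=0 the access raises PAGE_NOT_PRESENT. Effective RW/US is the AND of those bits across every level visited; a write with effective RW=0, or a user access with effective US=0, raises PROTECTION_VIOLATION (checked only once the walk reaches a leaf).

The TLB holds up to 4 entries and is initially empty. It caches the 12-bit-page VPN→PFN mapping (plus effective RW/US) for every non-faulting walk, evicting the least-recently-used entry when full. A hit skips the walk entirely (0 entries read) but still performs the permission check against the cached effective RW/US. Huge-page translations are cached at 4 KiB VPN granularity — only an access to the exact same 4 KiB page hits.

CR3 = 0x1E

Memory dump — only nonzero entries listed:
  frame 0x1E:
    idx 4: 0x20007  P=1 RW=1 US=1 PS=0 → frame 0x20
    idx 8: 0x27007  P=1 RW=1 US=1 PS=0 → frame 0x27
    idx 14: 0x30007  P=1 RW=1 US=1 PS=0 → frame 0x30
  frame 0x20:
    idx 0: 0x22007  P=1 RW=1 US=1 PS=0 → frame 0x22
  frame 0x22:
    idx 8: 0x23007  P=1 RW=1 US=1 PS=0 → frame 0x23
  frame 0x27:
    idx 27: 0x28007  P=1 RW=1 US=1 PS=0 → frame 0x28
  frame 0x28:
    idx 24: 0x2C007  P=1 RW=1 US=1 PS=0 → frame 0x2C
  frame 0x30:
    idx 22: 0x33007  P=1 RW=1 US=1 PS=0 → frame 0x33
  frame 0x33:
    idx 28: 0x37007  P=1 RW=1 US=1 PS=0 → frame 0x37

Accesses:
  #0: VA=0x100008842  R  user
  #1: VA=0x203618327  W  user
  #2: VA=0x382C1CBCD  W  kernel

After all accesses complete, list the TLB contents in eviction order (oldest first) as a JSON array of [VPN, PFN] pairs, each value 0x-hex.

Walk each access:
#0 VA=0x100008842 (r,user):
  L0: frame=0x1E idx=4 entry=0x20007 [P=1 RW=1 US=1 PS=0]
  L1: frame=0x20 idx=0 entry=0x22007 [P=1 RW=1 US=1 PS=0]
  L2: frame=0x22 idx=8 entry=0x23007 [P=1 RW=1 US=1 PS=0]
  → PA=0x23842  (3 entries read)
#1 VA=0x203618327 (w,user):
  L0: frame=0x1E idx=8 entry=0x27007 [P=1 RW=1 US=1 PS=0]
  L1: frame=0x27 idx=27 entry=0x28007 [P=1 RW=1 US=1 PS=0]
  L2: frame=0x28 idx=24 entry=0x2C007 [P=1 RW=1 US=1 PS=0]
  → PA=0x2C327  (3 entries read)
#2 VA=0x382C1CBCD (w,kernel):
  L0: frame=0x1E idx=14 entry=0x30007 [P=1 RW=1 US=1 PS=0]
  L1: frame=0x30 idx=22 entry=0x33007 [P=1 RW=1 US=1 PS=0]
  L2: frame=0x33 idx=28 entry=0x37007 [P=1 RW=1 US=1 PS=0]
  → PA=0x37BCD  (3 entries read)

TLB: [["0x100008", "0x23"], ["0x203618", "0x2C"], ["0x382C1C", "0x37"]]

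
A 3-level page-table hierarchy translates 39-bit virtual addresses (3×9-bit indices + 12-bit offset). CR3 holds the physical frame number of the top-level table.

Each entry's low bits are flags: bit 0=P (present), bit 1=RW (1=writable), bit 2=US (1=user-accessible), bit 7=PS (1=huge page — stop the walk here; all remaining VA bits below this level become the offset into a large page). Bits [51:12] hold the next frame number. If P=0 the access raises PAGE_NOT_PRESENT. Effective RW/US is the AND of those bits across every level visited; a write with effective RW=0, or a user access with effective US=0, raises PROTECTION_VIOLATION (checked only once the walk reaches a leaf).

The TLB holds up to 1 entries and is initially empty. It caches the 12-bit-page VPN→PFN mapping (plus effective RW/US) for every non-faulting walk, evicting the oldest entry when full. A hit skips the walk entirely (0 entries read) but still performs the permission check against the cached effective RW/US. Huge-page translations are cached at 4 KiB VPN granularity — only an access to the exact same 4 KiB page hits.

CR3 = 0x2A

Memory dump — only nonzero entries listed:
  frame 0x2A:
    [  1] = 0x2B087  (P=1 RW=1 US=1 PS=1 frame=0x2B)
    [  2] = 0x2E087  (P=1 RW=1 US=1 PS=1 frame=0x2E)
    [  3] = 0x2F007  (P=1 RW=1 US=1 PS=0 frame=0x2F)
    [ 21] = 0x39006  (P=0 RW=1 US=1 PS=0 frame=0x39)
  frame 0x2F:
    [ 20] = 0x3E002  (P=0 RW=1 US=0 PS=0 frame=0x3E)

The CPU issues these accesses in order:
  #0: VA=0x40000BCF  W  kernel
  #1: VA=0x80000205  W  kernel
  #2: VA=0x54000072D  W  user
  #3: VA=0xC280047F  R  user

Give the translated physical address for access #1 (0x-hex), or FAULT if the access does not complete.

Per-access translation:
#0 VA=0x40000BCF (w,kernel):
  L0 @0x2A[1] → 0x2B087  P=1,RW=1,US=1,PS=1
  ✓ 0x2BBCF (huge @L0)  — 1 lookups
#1 VA=0x80000205 (w,kernel):
  L0 @0x2A[2] → 0x2E087  P=1,RW=1,US=1,PS=1
  ✓ 0x2E205 (huge @L0)  — 1 lookups
#2 VA=0x54000072D (w,user):
  L0 @0x2A[21] → 0x39006  P=0,RW=1,US=1,PS=0
  ✗ PAGE_NOT_PRESENT  [1 reads]
#3 VA=0xC280047F (r,user):
  L0 @0x2A[3] → 0x2F007  P=1,RW=1,US=1,PS=0
  L1 @0x2F[20] → 0x3E002  P=0,RW=1,US=0,PS=0
  ✗ PAGE_NOT_PRESENT  [2 reads]

Access #1 PA: 0x2E205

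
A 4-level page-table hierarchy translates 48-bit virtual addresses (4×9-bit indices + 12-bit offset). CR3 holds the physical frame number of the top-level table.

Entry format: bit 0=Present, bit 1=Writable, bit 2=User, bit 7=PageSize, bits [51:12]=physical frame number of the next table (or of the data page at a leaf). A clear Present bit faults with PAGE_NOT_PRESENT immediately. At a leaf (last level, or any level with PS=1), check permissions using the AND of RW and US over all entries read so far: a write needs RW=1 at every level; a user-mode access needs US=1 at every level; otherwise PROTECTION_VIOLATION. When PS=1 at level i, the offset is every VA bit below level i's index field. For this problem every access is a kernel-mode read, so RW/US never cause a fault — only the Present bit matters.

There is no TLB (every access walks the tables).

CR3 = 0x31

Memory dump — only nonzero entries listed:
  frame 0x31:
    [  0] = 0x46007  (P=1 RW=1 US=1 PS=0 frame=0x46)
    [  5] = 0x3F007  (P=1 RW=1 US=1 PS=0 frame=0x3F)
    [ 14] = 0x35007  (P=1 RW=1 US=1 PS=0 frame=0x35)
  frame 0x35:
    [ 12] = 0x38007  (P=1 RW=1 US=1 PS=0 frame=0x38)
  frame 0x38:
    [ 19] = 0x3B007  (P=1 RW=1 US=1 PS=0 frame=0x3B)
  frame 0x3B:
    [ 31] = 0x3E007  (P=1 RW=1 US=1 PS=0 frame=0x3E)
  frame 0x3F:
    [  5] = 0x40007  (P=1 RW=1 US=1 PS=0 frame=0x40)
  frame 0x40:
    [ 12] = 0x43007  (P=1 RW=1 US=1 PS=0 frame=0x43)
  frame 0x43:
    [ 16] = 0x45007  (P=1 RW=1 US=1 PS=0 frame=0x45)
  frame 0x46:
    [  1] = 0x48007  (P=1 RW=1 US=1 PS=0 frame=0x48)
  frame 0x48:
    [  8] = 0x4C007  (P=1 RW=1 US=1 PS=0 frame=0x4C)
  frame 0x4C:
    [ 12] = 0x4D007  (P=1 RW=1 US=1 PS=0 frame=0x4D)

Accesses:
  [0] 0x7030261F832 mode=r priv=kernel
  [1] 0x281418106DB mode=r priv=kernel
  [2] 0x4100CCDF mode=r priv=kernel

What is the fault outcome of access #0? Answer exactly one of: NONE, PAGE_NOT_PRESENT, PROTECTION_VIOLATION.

Trace:
#0 VA=0x7030261F832 (r,kernel):
  lvl0: tbl 0x31, slot 14 ⇒ 0x35007 (P1/RW1/US1/PS0)
  lvl1: tbl 0x35, slot 12 ⇒ 0x38007 (P1/RW1/US1/PS0)
  lvl2: tbl 0x38, slot 19 ⇒ 0x3B007 (P1/RW1/US1/PS0)
  lvl3: tbl 0x3B, slot 31 ⇒ 0x3E007 (P1/RW1/US1/PS0)
  ✓ 0x3E832  — 4 lookups
#1 VA=0x281418106DB (r,kernel):
  lvl0: tbl 0x31, slot 5 ⇒ 0x3F007 (P1/RW1/US1/PS0)
  lvl1: tbl 0x3F, slot 5 ⇒ 0x40007 (P1/RW1/US1/PS0)
  lvl2: tbl 0x40, slot 12 ⇒ 0x43007 (P1/RW1/US1/PS0)
  lvl3: tbl 0x43, slot 16 ⇒ 0x45007 (P1/RW1/US1/PS0)
  ✓ 0x456DB  — 4 lookups
#2 VA=0x4100CCDF (r,kernel):
  lvl0: tbl 0x31, slot 0 ⇒ 0x46007 (P1/RW1/US1/PS0)
  lvl1: tbl 0x46, slot 1 ⇒ 0x48007 (P1/RW1/US1/PS0)
  lvl2: tbl 0x48, slot 8 ⇒ 0x4C007 (P1/RW1/US1/PS0)
  lvl3: tbl 0x4C, slot 12 ⇒ 0x4D007 (P1/RW1/US1/PS0)
  ✓ 0x4DCDF  — 4 lookups

Access #0 fault: NONE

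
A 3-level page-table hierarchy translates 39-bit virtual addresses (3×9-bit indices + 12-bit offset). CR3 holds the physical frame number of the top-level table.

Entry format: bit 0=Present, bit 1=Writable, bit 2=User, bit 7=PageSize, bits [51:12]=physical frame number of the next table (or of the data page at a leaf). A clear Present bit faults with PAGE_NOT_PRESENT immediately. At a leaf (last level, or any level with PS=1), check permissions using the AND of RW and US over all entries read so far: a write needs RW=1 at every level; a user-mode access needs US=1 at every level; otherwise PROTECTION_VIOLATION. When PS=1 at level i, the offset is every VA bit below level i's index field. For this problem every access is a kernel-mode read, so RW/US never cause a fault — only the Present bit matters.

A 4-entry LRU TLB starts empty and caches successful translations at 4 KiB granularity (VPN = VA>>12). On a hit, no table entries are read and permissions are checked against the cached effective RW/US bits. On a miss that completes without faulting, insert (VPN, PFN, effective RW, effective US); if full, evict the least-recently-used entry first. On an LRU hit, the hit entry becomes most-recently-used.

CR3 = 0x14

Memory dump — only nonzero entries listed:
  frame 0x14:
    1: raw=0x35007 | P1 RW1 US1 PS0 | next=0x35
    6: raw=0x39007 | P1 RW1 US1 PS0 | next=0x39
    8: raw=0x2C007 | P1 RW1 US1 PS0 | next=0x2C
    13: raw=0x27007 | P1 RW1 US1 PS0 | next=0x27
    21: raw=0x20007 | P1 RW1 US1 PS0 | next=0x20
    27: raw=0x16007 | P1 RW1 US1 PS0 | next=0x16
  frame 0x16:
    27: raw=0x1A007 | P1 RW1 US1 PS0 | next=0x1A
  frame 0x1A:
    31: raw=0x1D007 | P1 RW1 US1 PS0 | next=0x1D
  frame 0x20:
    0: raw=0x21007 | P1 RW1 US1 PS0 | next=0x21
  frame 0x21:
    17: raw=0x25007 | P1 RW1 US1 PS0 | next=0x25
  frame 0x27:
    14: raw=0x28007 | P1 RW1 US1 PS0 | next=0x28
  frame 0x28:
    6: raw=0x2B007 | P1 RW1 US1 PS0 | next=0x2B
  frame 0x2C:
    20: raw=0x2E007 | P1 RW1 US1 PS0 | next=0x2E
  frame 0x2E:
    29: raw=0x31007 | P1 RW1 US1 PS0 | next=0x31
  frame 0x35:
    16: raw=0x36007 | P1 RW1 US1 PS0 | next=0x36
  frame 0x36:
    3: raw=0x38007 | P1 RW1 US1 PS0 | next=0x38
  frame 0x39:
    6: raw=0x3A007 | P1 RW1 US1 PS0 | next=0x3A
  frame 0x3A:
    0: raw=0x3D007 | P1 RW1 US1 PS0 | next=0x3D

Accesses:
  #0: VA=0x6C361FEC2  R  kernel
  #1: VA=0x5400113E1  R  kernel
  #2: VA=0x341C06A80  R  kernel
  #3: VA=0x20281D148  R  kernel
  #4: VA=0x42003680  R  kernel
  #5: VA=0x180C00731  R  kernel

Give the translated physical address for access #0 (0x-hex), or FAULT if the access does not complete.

Walk each access:
#0 VA=0x6C361FEC2 (r,kernel):
  L0 @0x14[27] → 0x16007  P=1,RW=1,US=1,PS=0
  L1 @0x16[27] → 0x1A007  P=1,RW=1,US=1,PS=0
  L2 @0x1A[31] → 0x1D007  P=1,RW=1,US=1,PS=0
  ✓ 0x1DEC2  — 3 lookups
#1 VA=0x5400113E1 (r,kernel):
  L0 @0x14[21] → 0x20007  P=1,RW=1,US=1,PS=0
  L1 @0x20[0] → 0x21007  P=1,RW=1,US=1,PS=0
  L2 @0x21[17] → 0x25007  P=1,RW=1,US=1,PS=0
  ✓ 0x253E1  — 3 lookups
#2 VA=0x341C06A80 (r,kernel):
  L0 @0x14[13] → 0x27007  P=1,RW=1,US=1,PS=0
  L1 @0x27[14] → 0x28007  P=1,RW=1,US=1,PS=0
  L2 @0x28[6] → 0x2B007  P=1,RW=1,US=1,PS=0
  ✓ 0x2BA80  — 3 lookups
#3 VA=0x20281D148 (r,kernel):
  L0 @0x14[8] → 0x2C007  P=1,RW=1,US=1,PS=0
  L1 @0x2C[20] → 0x2E007  P=1,RW=1,US=1,PS=0
  L2 @0x2E[29] → 0x31007  P=1,RW=1,US=1,PS=0
  ✓ 0x31148  — 3 lookups
#4 VA=0x42003680 (r,kernel):
  L0 @0x14[1] → 0x35007  P=1,RW=1,US=1,PS=0
  L1 @0x35[16] → 0x36007  P=1,RW=1,US=1,PS=0
  L2 @0x36[3] → 0x38007  P=1,RW=1,US=1,PS=0
  ✓ 0x38680  — 3 lookups
#5 VA=0x180C00731 (r,kernel):
  L0 @0x14[6] → 0x39007  P=1,RW=1,US=1,PS=0
  L1 @0x39[6] → 0x3A007  P=1,RW=1,US=1,PS=0
  L2 @0x3A[0] → 0x3D007  P=1,RW=1,US=1,PS=0
  ✓ 0x3D731  — 3 lookups

Access #0 PA: 0x1DEC2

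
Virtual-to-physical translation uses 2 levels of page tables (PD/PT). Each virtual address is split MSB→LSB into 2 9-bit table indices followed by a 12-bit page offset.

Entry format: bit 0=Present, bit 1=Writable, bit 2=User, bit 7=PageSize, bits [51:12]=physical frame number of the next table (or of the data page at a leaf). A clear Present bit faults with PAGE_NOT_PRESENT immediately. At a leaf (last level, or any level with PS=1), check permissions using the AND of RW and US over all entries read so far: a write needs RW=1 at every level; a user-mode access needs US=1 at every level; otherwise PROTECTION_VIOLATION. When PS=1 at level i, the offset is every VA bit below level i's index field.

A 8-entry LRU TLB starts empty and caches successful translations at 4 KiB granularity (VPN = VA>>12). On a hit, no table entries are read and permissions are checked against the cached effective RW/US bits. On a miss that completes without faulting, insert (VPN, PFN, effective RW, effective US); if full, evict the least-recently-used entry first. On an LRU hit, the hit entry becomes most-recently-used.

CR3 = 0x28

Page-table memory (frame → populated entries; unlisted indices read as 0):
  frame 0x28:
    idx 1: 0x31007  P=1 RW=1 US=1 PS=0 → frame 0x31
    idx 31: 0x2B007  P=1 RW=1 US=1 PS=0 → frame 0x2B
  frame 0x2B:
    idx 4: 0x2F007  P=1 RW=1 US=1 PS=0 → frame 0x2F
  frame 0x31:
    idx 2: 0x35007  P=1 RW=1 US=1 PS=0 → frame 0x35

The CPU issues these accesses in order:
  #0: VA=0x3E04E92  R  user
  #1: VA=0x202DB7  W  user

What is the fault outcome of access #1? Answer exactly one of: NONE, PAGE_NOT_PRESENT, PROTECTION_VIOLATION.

Per-access translation:
#0 VA=0x3E04E92 (r,user):
  [0] read 0x28 idx=31: raw=0x2B007 flags P=1 W=1 U=1 S=0
  [1] read 0x2B idx=4: raw=0x2F007 flags P=1 W=1 U=1 S=0
  ⇒ phys 0x2FE92  [2 reads]
#1 VA=0x202DB7 (w,user):
  [0] read 0x28 idx=1: raw=0x31007 flags P=1 W=1 U=1 S=0
  [1] read 0x31 idx=2: raw=0x35007 flags P=1 W=1 U=1 S=0
  ⇒ phys 0x35DB7  [2 reads]

Access #1 fault: NONE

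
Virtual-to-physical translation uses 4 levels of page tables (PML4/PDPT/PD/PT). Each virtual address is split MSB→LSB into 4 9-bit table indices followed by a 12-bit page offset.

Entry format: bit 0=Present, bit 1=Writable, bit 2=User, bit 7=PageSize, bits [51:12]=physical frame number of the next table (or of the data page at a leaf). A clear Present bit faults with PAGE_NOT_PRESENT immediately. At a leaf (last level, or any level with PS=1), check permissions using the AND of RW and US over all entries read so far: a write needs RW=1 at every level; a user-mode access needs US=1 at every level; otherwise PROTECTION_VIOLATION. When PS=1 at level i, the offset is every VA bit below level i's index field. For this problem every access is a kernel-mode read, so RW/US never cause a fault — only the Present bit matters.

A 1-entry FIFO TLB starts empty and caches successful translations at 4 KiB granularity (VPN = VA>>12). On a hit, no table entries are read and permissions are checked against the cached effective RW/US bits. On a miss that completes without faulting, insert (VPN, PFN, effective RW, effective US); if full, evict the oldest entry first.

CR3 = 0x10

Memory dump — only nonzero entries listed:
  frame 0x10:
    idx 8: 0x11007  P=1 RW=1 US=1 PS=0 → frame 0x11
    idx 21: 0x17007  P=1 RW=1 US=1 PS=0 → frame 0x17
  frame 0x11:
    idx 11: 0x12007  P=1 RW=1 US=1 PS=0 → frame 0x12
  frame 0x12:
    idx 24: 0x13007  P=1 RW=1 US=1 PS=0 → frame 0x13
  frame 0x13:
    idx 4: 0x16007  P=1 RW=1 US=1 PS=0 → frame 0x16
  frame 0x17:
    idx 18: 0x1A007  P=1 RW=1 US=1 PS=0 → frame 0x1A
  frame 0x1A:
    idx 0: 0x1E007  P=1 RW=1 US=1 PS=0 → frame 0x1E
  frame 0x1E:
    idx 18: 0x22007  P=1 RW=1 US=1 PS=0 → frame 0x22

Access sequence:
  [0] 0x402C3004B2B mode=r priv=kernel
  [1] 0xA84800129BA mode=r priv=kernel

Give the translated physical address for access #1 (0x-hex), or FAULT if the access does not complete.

Trace:
#0 VA=0x402C3004B2B (r,kernel):
  [0] read 0x10 idx=8: raw=0x11007 flags P=1 W=1 U=1 S=0
  [1] read 0x11 idx=11: raw=0x12007 flags P=1 W=1 U=1 S=0
  [2] read 0x12 idx=24: raw=0x13007 flags P=1 W=1 U=1 S=0
  [3] read 0x13 idx=4: raw=0x16007 flags P=1 W=1 U=1 S=0
  ✓ 0x16B2B  — 4 lookups
#1 VA=0xA84800129BA (r,kernel):
  [0] read 0x10 idx=21: raw=0x17007 flags P=1 W=1 U=1 S=0
  [1] read 0x17 idx=18: raw=0x1A007 flags P=1 W=1 U=1 S=0
  [2] read 0x1A idx=0: raw=0x1E007 flags P=1 W=1 U=1 S=0
  [3] read 0x1E idx=18: raw=0x22007 flags P=1 W=1 U=1 S=0
  ✓ 0x229BA  — 4 lookups

Access #1 PA: 0x229BA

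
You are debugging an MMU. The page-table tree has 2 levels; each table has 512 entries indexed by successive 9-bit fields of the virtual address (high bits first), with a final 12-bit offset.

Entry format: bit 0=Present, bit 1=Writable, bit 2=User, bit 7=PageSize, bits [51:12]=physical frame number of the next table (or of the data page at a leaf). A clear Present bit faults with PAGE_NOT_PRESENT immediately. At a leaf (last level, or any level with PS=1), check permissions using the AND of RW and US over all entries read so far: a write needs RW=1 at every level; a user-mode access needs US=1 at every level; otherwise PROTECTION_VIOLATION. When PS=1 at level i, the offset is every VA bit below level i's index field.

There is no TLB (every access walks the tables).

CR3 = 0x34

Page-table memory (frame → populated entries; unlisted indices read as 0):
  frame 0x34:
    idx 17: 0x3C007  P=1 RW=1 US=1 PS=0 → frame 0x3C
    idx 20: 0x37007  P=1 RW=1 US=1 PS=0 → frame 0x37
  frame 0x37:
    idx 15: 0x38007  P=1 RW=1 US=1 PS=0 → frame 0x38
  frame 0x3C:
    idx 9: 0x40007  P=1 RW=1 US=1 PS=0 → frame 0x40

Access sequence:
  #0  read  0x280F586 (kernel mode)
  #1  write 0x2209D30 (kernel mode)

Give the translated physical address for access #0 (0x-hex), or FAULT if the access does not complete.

Walk each access:
#0 VA=0x280F586 (r,kernel):
  [0] read 0x34 idx=20: raw=0x37007 flags P=1 W=1 U=1 S=0
  [1] read 0x37 idx=15: raw=0x38007 flags P=1 W=1 U=1 S=0
  → PA=0x38586  (2 entries read)
#1 VA=0x2209D30 (w,kernel):
  [0] read 0x34 idx=17: raw=0x3C007 flags P=1 W=1 U=1 S=0
  [1] read 0x3C idx=9: raw=0x40007 flags P=1 W=1 U=1 S=0
  → PA=0x40D30  (2 entries read)

Access #0 PA: 0x38586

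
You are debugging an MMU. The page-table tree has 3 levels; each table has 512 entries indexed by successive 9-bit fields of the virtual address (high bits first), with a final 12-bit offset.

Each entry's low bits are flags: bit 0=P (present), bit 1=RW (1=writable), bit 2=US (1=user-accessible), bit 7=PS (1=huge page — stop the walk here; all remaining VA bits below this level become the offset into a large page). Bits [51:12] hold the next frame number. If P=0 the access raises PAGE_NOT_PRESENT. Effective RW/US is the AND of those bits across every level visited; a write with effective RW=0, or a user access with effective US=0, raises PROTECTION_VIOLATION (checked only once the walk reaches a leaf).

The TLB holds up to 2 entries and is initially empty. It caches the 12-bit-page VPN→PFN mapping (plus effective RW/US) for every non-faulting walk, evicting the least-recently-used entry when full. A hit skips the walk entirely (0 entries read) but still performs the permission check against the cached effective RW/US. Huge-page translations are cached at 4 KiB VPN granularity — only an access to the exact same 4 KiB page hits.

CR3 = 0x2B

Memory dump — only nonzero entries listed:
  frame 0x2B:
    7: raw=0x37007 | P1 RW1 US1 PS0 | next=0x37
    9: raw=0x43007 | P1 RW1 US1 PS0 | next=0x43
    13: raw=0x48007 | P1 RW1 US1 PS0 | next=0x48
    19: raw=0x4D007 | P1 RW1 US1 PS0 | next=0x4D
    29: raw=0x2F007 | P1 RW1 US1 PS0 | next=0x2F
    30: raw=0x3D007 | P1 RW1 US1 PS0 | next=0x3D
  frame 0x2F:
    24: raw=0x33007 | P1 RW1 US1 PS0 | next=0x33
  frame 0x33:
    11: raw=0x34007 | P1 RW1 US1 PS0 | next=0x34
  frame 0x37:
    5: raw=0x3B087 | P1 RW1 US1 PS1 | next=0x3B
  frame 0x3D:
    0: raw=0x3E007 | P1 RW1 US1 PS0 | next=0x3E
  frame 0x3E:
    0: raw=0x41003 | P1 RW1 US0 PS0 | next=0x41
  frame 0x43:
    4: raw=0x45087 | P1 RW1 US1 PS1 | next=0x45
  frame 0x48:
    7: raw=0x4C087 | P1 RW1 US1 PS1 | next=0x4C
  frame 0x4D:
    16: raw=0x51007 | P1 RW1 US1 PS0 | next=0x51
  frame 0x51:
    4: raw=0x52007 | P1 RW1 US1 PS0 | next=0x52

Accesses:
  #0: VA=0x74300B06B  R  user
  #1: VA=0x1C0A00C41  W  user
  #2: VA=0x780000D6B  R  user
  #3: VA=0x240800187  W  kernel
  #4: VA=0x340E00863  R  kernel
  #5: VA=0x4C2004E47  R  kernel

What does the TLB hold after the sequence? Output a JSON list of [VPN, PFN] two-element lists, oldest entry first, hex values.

Per-access translation:
#0 VA=0x74300B06B (r,user):
  lvl0: tbl 0x2B, slot 29 ⇒ 0x2F007 (P1/RW1/US1/PS0)
  lvl1: tbl 0x2F, slot 24 ⇒ 0x33007 (P1/RW1/US1/PS0)
  lvl2: tbl 0x33, slot 11 ⇒ 0x34007 (P1/RW1/US1/PS0)
  ✓ 0x3406B  — 3 lookups
#1 VA=0x1C0A00C41 (w,user):
  lvl0: tbl 0x2B, slot 7 ⇒ 0x37007 (P1/RW1/US1/PS0)
  lvl1: tbl 0x37, slot 5 ⇒ 0x3B087 (P1/RW1/US1/PS1)
  ✓ 0x3BC41 (huge @L1)  — 2 lookups
#2 VA=0x780000D6B (r,user):
  lvl0: tbl 0x2B, slot 30 ⇒ 0x3D007 (P1/RW1/US1/PS0)
  lvl1: tbl 0x3D, slot 0 ⇒ 0x3E007 (P1/RW1/US1/PS0)
  lvl2: tbl 0x3E, slot 0 ⇒ 0x41003 (P1/RW1/US0/PS0)
  → PROTECTION_VIOLATION  (3 entries read)
#3 VA=0x240800187 (w,kernel):
  lvl0: tbl 0x2B, slot 9 ⇒ 0x43007 (P1/RW1/US1/PS0)
  lvl1: tbl 0x43, slot 4 ⇒ 0x45087 (P1/RW1/US1/PS1)
  ✓ 0x45187 (huge @L1)  — 2 lookups
#4 VA=0x340E00863 (r,kernel):
  lvl0: tbl 0x2B, slot 13 ⇒ 0x48007 (P1/RW1/US1/PS0)
  lvl1: tbl 0x48, slot 7 ⇒ 0x4C087 (P1/RW1/US1/PS1)
  ✓ 0x4C863 (huge @L1)  — 2 lookups
#5 VA=0x4C2004E47 (r,kernel):
  lvl0: tbl 0x2B, slot 19 ⇒ 0x4D007 (P1/RW1/US1/PS0)
  lvl1: tbl 0x4D, slot 16 ⇒ 0x51007 (P1/RW1/US1/PS0)
  lvl2: tbl 0x51, slot 4 ⇒ 0x52007 (P1/RW1/US1/PS0)
  ✓ 0x52E47  — 3 lookups

TLB: [["0x340E00", "0x4C"], ["0x4C2004", "0x52"]]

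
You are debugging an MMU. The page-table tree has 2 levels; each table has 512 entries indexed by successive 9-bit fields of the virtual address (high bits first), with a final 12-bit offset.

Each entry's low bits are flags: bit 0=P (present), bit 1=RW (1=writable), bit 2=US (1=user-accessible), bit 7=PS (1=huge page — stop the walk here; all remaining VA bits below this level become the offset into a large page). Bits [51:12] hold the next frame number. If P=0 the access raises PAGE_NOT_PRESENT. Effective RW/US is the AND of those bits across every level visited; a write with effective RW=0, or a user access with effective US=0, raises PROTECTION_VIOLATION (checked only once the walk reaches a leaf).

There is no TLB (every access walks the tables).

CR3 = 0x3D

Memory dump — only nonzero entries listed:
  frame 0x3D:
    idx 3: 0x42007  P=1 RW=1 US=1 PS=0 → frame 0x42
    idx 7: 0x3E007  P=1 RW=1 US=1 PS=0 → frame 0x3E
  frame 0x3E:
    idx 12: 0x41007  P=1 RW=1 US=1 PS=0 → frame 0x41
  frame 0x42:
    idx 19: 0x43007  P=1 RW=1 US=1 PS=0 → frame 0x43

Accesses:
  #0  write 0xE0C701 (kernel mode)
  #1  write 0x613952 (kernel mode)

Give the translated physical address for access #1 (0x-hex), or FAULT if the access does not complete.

Per-access translation:
#0 VA=0xE0C701 (w,kernel):
  lvl0: tbl 0x3D, slot 7 ⇒ 0x3E007 (P1/RW1/US1/PS0)
  lvl1: tbl 0x3E, slot 12 ⇒ 0x41007 (P1/RW1/US1/PS0)
  → PA=0x41701  (2 entries read)
#1 VA=0x613952 (w,kernel):
  lvl0: tbl 0x3D, slot 3 ⇒ 0x42007 (P1/RW1/US1/PS0)
  lvl1: tbl 0x42, slot 19 ⇒ 0x43007 (P1/RW1/US1/PS0)
  → PA=0x43952  (2 entries read)

Access #1 PA: 0x43952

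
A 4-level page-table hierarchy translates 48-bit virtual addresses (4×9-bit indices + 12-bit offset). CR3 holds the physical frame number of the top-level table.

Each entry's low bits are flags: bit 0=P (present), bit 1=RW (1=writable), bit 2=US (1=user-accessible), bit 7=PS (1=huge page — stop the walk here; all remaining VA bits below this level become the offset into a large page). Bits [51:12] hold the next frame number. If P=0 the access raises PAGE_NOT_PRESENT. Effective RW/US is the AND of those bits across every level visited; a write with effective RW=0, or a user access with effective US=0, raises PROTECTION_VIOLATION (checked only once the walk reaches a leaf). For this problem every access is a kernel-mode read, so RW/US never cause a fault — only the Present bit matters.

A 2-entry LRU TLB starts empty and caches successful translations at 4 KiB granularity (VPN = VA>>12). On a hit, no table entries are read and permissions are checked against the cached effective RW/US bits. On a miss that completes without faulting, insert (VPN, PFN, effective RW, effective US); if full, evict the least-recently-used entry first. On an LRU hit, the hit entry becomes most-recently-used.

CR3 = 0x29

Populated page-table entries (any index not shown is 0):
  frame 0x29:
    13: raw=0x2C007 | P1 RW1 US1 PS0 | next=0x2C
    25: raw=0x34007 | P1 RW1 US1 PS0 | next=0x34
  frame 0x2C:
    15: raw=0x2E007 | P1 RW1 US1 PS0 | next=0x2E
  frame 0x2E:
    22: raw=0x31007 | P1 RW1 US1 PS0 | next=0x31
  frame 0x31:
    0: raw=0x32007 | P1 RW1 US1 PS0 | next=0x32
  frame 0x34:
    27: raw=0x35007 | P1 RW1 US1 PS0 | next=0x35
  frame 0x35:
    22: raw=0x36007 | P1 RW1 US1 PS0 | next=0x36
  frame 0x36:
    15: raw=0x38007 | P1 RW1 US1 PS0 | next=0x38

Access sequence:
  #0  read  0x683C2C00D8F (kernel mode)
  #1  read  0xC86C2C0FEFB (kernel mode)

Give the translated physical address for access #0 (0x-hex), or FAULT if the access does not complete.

Per-access translation:
#0 VA=0x683C2C00D8F (r,kernel):
  [0] read 0x29 idx=13: raw=0x2C007 flags P=1 W=1 U=1 S=0
  [1] read 0x2C idx=15: raw=0x2E007 flags P=1 W=1 U=1 S=0
  [2] read 0x2E idx=22: raw=0x31007 flags P=1 W=1 U=1 S=0
  [3] read 0x31 idx=0: raw=0x32007 flags P=1 W=1 U=1 S=0
  ⇒ phys 0x32D8F  [4 reads]
#1 VA=0xC86C2C0FEFB (r,kernel):
  [0] read 0x29 idx=25: raw=0x34007 flags P=1 W=1 U=1 S=0
  [1] read 0x34 idx=27: raw=0x35007 flags P=1 W=1 U=1 S=0
  [2] read 0x35 idx=22: raw=0x36007 flags P=1 W=1 U=1 S=0
  [3] read 0x36 idx=15: raw=0x38007 flags P=1 W=1 U=1 S=0
  ⇒ phys 0x38EFB  [4 reads]

Access #0 PA: 0x32D8F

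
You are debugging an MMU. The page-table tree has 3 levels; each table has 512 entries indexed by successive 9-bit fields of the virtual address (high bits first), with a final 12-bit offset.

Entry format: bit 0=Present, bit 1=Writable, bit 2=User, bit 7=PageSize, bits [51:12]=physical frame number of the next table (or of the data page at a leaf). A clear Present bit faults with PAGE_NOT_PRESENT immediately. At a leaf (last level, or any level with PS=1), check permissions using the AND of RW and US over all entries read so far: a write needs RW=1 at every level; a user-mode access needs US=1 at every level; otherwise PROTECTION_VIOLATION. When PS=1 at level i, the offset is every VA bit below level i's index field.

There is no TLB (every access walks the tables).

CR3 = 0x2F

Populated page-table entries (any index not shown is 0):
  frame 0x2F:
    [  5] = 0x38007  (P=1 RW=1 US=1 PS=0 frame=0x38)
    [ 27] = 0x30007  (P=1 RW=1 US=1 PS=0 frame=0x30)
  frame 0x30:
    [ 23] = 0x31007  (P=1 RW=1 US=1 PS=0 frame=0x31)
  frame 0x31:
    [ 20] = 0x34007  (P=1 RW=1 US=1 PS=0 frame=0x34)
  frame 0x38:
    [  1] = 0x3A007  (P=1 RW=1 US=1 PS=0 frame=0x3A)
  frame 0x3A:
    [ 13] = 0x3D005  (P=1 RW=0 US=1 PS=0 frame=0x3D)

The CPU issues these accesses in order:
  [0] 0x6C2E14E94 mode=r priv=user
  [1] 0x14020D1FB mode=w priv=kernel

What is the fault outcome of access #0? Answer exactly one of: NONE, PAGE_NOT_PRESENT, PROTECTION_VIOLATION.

Trace:
#0 VA=0x6C2E14E94 (r,user):
  lvl0: tbl 0x2F, slot 27 ⇒ 0x30007 (P1/RW1/US1/PS0)
  lvl1: tbl 0x30, slot 23 ⇒ 0x31007 (P1/RW1/US1/PS0)
  lvl2: tbl 0x31, slot 20 ⇒ 0x34007 (P1/RW1/US1/PS0)
  → PA=0x34E94  (3 entries read)
#1 VA=0x14020D1FB (w,kernel):
  lvl0: tbl 0x2F, slot 5 ⇒ 0x38007 (P1/RW1/US1/PS0)
  lvl1: tbl 0x38, slot 1 ⇒ 0x3A007 (P1/RW1/US1/PS0)
  lvl2: tbl 0x3A, slot 13 ⇒ 0x3D005 (P1/RW0/US1/PS0)
  ⇒ fault: PROTECTION_VIOLATION  — 3 lookups

Access #0 fault: NONE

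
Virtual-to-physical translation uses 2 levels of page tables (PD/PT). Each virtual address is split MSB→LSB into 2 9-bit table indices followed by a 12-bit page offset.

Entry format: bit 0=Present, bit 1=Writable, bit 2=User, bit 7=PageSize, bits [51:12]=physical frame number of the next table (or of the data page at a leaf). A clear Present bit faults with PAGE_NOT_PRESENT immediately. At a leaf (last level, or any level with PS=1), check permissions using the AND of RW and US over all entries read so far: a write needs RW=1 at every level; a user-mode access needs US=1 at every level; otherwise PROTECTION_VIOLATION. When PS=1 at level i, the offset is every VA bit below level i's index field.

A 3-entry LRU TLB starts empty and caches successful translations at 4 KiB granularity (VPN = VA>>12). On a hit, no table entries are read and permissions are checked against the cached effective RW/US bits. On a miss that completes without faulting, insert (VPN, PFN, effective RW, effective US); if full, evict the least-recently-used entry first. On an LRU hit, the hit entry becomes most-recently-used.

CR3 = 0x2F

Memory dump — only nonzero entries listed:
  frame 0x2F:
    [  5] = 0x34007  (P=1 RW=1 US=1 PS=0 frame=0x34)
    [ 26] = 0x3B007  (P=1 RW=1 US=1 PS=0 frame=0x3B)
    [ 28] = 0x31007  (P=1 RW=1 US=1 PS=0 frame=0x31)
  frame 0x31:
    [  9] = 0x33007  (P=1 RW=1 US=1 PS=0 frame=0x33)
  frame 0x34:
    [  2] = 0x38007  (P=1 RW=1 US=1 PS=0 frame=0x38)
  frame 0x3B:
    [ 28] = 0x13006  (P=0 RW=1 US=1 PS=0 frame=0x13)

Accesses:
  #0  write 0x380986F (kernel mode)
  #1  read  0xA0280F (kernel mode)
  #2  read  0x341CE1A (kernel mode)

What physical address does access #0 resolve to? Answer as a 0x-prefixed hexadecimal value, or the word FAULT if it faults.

Trace:
#0 VA=0x380986F (w,kernel):
  L0: frame=0x2F idx=28 entry=0x31007 [P=1 RW=1 US=1 PS=0]
  L1: frame=0x31 idx=9 entry=0x33007 [P=1 RW=1 US=1 PS=0]
  ⇒ phys 0x3386F  [2 reads]
#1 VA=0xA0280F (r,kernel):
  L0: frame=0x2F idx=5 entry=0x34007 [P=1 RW=1 US=1 PS=0]
  L1: frame=0x34 idx=2 entry=0x38007 [P=1 RW=1 US=1 PS=0]
  ⇒ phys 0x3880F  [2 reads]
#2 VA=0x341CE1A (r,kernel):
  L0: frame=0x2F idx=26 entry=0x3B007 [P=1 RW=1 US=1 PS=0]
  L1: frame=0x3B idx=28 entry=0x13006 [P=0 RW=1 US=1 PS=0]
  ⇒ fault: PAGE_NOT_PRESENT  — 2 lookups

Access #0 PA: 0x3386F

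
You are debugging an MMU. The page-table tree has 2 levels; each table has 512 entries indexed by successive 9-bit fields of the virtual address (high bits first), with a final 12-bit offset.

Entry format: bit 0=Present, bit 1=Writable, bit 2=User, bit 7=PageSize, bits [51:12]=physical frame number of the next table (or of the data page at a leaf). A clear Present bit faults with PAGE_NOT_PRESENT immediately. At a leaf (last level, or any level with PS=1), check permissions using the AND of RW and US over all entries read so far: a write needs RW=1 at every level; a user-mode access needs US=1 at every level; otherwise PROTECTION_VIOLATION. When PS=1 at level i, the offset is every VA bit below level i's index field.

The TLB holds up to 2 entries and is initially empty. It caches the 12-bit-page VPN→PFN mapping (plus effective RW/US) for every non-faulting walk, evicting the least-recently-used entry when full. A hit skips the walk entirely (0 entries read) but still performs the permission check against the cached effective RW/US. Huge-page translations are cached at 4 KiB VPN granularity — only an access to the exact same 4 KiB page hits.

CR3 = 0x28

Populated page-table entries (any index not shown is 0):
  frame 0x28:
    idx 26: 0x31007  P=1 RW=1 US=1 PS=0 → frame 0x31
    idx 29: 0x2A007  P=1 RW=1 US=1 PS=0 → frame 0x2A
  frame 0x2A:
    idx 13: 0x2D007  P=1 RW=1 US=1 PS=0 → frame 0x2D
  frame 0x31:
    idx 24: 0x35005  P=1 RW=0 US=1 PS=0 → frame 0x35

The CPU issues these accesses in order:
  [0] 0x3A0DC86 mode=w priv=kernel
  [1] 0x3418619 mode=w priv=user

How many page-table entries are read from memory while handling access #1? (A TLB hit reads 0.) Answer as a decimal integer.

Per-access translation:
#0 VA=0x3A0DC86 (w,kernel):
  L0 @0x28[29] → 0x2A007  P=1,RW=1,US=1,PS=0
  L1 @0x2A[13] → 0x2D007  P=1,RW=1,US=1,PS=0
  ⇒ phys 0x2DC86  [2 reads]
#1 VA=0x3418619 (w,user):
  L0 @0x28[26] → 0x31007  P=1,RW=1,US=1,PS=0
  L1 @0x31[24] → 0x35005  P=1,RW=0,US=1,PS=0
  ⇒ fault: PROTECTION_VIOLATION  — 2 lookups

Entries read for #1: 2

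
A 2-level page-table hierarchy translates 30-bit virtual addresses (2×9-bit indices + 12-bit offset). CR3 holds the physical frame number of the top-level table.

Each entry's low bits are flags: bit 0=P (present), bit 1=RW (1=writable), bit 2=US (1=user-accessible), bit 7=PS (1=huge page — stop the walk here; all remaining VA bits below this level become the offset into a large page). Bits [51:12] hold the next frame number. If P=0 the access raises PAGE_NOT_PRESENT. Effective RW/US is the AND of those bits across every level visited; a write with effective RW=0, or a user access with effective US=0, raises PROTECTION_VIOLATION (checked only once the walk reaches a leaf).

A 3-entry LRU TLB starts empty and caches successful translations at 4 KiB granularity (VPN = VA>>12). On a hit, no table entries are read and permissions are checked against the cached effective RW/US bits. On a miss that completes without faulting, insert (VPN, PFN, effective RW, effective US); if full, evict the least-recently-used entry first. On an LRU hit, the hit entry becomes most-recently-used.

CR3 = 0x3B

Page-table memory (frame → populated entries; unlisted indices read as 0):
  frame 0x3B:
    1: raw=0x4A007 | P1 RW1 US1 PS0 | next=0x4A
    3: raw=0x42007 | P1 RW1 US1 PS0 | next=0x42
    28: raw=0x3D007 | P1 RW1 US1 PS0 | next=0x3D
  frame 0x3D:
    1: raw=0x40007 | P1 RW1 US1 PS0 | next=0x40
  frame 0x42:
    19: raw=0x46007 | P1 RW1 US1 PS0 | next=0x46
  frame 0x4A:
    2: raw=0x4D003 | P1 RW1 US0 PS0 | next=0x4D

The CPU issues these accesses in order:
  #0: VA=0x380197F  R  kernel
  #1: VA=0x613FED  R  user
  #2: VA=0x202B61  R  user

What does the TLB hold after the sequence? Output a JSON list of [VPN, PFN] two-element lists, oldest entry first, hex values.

Trace:
#0 VA=0x380197F (r,kernel):
  L0 @0x3B[28] → 0x3D007  P=1,RW=1,US=1,PS=0
  L1 @0x3D[1] → 0x40007  P=1,RW=1,US=1,PS=0
  ⇒ phys 0x4097F  [2 reads]
#1 VA=0x613FED (r,user):
  L0 @0x3B[3] → 0x42007  P=1,RW=1,US=1,PS=0
  L1 @0x42[19] → 0x46007  P=1,RW=1,US=1,PS=0
  ⇒ phys 0x46FED  [2 reads]
#2 VA=0x202B61 (r,user):
  L0 @0x3B[1] → 0x4A007  P=1,RW=1,US=1,PS=0
  L1 @0x4A[2] → 0x4D003  P=1,RW=1,US=0,PS=0
  → PROTECTION_VIOLATION  (2 entries read)

TLB: [["0x3801", "0x40"], ["0x613", "0x46"]]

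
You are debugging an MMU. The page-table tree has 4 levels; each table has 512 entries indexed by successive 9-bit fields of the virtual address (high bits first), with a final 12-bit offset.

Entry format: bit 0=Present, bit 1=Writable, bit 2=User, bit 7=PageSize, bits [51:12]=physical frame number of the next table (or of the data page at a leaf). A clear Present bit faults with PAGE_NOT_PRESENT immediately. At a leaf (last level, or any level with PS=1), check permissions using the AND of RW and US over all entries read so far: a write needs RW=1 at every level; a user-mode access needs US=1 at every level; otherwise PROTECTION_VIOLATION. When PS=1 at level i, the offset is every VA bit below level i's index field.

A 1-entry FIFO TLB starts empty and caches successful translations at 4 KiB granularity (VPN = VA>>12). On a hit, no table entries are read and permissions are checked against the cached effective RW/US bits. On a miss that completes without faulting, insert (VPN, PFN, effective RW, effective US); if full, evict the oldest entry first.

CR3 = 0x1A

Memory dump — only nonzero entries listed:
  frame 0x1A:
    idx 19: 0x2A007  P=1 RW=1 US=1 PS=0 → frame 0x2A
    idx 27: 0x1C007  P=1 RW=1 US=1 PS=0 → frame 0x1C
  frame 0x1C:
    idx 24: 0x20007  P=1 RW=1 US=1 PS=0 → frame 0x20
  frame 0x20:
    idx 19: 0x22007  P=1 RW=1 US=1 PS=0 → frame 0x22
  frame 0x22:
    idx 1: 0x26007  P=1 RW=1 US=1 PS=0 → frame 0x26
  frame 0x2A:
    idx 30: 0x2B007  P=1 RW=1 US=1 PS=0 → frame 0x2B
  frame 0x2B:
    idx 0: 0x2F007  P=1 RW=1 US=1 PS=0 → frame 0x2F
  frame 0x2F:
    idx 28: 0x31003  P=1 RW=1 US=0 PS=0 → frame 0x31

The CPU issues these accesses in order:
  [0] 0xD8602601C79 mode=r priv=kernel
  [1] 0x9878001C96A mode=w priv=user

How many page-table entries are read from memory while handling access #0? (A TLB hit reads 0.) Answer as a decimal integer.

Walk each access:
#0 VA=0xD8602601C79 (r,kernel):
  L0: frame=0x1A idx=27 entry=0x1C007 [P=1 RW=1 US=1 PS=0]
  L1: frame=0x1C idx=24 entry=0x20007 [P=1 RW=1 US=1 PS=0]
  L2: frame=0x20 idx=19 entry=0x22007 [P=1 RW=1 US=1 PS=0]
  L3: frame=0x22 idx=1 entry=0x26007 [P=1 RW=1 US=1 PS=0]
  ✓ 0x26C79  — 4 lookups
#1 VA=0x9878001C96A (w,user):
  L0: frame=0x1A idx=19 entry=0x2A007 [P=1 RW=1 US=1 PS=0]
  L1: frame=0x2A idx=30 entry=0x2B007 [P=1 RW=1 US=1 PS=0]
  L2: frame=0x2B idx=0 entry=0x2F007 [P=1 RW=1 US=1 PS=0]
  L3: frame=0x2F idx=28 entry=0x31003 [P=1 RW=1 US=0 PS=0]
  → PROTECTION_VIOLATION  (4 entries read)

Entries read for #0: 4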